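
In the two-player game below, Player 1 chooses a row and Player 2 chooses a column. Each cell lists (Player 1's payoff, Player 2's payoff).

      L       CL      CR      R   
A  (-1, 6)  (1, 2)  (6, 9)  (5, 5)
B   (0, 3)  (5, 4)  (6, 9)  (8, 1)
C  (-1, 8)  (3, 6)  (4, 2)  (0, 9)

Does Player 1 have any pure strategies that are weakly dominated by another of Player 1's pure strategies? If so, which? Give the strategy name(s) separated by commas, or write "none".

A, C

B weakly dominates A — L: 0>-1, CL: 5>1, CR: 6=6, R: 8>5.
B: no other strategy beats it everywhere (A at L (0>-1); C at L (0>-1)).
C: dominated, since B does at least as well everywhere (L: 0>-1, CL: 5>3, CR: 6>4, R: 8>0).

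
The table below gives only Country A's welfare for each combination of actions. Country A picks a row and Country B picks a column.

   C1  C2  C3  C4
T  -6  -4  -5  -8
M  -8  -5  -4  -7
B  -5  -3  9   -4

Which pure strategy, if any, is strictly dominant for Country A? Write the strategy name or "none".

B

B vs T: C1: -5>-6, C2: -3>-4, C3: 9>-5, C4: -4>-8.
B vs M: C1: -5>-8, C2: -3>-5, C3: 9>-4, C4: -4>-7.
B strictly beats every other strategy against every opponent action, so it is strictly dominant.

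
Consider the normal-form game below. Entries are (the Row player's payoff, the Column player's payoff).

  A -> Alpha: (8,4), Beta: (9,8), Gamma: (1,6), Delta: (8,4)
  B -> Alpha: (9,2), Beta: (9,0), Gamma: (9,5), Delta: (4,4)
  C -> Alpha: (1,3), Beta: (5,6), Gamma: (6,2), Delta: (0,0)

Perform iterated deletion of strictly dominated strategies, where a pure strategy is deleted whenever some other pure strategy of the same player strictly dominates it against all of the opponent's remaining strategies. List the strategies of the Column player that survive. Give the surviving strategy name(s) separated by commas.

Beta, Gamma

For the Row player, B strictly dominates C on the remaining columns (Alpha: 9>1, Beta: 9>5, Gamma: 9>6, Delta: 4>0); eliminate C.
The Column player's strategy Alpha is strictly dominated by Gamma (A: 6>4, B: 5>2) and is removed.
The Column player's strategy Delta is strictly dominated by Gamma (A: 6>4, B: 5>4) and is removed.
Among the remaining strategies, none is strictly dominated by another pure strategy of the same player, so the elimination stops.
Surviving strategies — the Row player: {A, B}; the Column player: {Beta, Gamma}.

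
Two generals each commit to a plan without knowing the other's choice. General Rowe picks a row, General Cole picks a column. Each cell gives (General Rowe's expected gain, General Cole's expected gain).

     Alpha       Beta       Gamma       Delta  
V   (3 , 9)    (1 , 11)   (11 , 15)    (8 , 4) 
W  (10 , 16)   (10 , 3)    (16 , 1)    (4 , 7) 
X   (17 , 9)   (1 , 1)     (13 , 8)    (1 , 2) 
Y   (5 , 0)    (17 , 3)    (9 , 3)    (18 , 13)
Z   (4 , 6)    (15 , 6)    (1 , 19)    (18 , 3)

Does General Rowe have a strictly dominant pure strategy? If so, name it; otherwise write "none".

V fails to dominate W at Alpha (3<10).
W fails to dominate V at Delta (4<8).
X fails to dominate V at Beta (1=1).
Y fails to dominate V at Gamma (9<11).
Z fails to dominate V at Gamma (1<11).
No single strategy dominates all the others.

none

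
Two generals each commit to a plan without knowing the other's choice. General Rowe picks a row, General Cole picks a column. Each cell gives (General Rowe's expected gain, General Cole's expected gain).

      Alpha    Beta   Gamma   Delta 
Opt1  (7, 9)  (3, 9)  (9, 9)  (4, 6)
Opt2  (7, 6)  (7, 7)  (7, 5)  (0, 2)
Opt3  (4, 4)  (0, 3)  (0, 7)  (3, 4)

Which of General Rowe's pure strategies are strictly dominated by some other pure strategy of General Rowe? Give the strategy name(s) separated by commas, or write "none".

Opt3

Opt1: no other strategy beats it everywhere (Opt2 at Alpha (7=7); Opt3 at Alpha (7>4)).
Opt2: no other strategy beats it everywhere (Opt1 at Alpha (7=7); Opt3 at Alpha (7>4)).
Opt1 strictly dominates Opt3 — Alpha: 7>4, Beta: 3>0, Gamma: 9>0, Delta: 4>3.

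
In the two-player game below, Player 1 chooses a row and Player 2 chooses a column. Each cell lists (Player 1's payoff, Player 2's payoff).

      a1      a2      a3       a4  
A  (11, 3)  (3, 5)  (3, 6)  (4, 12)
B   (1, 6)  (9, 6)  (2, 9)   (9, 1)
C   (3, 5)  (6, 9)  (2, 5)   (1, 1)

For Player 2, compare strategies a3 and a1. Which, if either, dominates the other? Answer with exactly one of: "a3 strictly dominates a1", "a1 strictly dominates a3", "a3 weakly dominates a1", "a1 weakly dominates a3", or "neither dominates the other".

a3's payoffs vs a1's, by Player 1's action — A: 6>3, B: 9>6, C: 5=5.
a3 is at least as good everywhere and strictly better somewhere (tied only at C), so a3 weakly but not strictly dominates a1.

a3 weakly dominates a1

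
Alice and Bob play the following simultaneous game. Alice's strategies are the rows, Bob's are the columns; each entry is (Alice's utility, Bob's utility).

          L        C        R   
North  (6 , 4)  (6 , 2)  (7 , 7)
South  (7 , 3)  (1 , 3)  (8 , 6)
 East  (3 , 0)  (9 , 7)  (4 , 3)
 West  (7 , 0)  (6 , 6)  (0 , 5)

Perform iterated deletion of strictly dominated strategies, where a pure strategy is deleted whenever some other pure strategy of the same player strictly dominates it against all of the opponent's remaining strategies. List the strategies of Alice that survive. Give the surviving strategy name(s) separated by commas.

North, South, East

Column L is eliminated: R beats it against every remaining row (North: 7>4, South: 6>3, East: 3>0, West: 5>0).
Row West is eliminated: East beats it against every remaining column (C: 9>6, R: 4>0).
Among the remaining strategies, none is strictly dominated by another pure strategy of the same player, so the elimination stops.
Surviving strategies — Alice: {North, South, East}; Bob: {C, R}.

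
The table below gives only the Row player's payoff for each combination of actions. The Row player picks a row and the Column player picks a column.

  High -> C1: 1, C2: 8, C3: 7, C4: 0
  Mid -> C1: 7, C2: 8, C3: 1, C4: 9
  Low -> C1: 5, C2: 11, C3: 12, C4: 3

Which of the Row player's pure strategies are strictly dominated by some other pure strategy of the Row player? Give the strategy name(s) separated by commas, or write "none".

Low strictly dominates High — C1: 5>1, C2: 11>8, C3: 12>7, C4: 3>0.
Nothing dominates Mid: High at C1 (7>1); Low at C1 (7>5).
Nothing dominates Low: High at C1 (5>1); Mid at C2 (11>8).

High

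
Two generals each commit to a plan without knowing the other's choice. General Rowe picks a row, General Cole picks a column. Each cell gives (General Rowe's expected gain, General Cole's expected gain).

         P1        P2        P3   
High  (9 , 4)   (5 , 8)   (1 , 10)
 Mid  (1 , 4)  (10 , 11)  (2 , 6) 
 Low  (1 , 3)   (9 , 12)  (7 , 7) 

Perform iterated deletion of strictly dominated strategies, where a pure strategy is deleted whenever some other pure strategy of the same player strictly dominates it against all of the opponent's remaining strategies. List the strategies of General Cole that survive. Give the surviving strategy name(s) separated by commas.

P2

For General Cole, P2 strictly dominates P1 on the remaining rows (High: 8>4, Mid: 11>4, Low: 12>3); eliminate P1.
General Rowe's strategy High is strictly dominated by Mid (P2: 10>5, P3: 2>1) and is removed.
Column P3 is eliminated: P2 beats it against every remaining row (Mid: 11>6, Low: 12>7).
General Rowe's strategy Low is strictly dominated by Mid (P2: 10>9) and is removed.
Among the remaining strategies, none is strictly dominated by another pure strategy of the same player, so the elimination stops.
Surviving strategies — General Rowe: {Mid}; General Cole: {P2}.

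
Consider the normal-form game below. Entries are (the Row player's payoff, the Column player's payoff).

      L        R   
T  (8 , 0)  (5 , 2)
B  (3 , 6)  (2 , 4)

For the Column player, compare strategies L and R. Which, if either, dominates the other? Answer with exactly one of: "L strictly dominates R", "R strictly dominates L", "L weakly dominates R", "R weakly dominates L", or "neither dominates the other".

Compare L to R across each choice by the Row player: T: 0<2, B: 6>4.
L does better at B but worse at T; neither strategy dominates the other.

neither dominates the other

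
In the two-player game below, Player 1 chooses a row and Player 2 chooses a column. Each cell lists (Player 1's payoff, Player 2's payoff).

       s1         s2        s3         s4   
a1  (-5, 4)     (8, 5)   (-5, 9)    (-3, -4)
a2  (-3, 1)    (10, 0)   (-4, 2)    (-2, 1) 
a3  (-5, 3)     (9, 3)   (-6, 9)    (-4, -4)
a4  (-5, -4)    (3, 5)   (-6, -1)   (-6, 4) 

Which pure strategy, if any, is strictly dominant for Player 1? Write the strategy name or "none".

a2

a2 vs a1: s1: -3>-5, s2: 10>8, s3: -4>-5, s4: -2>-3.
a2 vs a3: s1: -3>-5, s2: 10>9, s3: -4>-6, s4: -2>-4.
a2 vs a4: s1: -3>-5, s2: 10>3, s3: -4>-6, s4: -2>-6.
a2 strictly beats every other strategy against every opponent action, so it is strictly dominant.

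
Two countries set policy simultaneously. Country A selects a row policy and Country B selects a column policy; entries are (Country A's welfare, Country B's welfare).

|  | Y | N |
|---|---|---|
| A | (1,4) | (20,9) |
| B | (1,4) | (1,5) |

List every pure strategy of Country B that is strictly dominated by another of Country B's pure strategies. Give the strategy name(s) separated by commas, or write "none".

Y

Y: dominated, since N does at least as well everywhere (A: 9>4, B: 5>4).
N: no other strategy beats it everywhere (Y at A (9>4)).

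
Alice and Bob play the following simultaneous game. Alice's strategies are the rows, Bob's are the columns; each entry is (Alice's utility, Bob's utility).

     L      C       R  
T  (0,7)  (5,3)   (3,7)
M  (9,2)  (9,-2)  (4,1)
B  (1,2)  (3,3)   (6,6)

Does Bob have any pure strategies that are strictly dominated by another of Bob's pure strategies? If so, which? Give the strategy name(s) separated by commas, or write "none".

C

L: no other strategy beats it everywhere (C at T (7>3); R at T (7=7)).
R strictly dominates C — T: 7>3, M: 1>-2, B: 6>3.
R: no other strategy beats it everywhere (L at T (7=7); C at T (7>3)).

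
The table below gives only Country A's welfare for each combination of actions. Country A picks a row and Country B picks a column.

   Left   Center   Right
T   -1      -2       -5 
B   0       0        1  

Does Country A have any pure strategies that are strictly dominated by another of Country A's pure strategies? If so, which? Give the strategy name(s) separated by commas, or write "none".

B strictly dominates T — Left: 0>-1, Center: 0>-2, Right: 1>-5.
Nothing dominates B: T at Left (0>-1).

T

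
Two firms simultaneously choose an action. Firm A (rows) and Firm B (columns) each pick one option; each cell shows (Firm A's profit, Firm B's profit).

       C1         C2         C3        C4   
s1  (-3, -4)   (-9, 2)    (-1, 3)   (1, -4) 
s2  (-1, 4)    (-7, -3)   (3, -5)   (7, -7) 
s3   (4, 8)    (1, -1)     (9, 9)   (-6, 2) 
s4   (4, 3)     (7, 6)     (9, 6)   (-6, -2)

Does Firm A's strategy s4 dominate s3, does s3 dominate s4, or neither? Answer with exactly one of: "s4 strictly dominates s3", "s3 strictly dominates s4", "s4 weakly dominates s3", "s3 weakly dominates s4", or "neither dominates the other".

s4 weakly dominates s3

Compare s4 to s3 across each choice by Firm B: C1: 4=4, C2: 7>1, C3: 9=9, C4: -6=-6.
s4 is at least as good everywhere and strictly better somewhere (tied only at C1, C3, C4), so s4 weakly but not strictly dominates s3.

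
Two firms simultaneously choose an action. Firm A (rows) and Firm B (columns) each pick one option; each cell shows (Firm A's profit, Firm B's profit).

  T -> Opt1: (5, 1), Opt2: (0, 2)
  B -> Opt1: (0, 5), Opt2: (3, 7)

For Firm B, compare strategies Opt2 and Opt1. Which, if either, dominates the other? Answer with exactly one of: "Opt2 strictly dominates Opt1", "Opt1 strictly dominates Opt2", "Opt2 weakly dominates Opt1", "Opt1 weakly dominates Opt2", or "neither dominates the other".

Opt2 strictly dominates Opt1

Opt2's payoffs vs Opt1's, by Firm A's action — T: 2>1, B: 7>5.
Every comparison favours Opt2, so Opt2 strictly dominates Opt1.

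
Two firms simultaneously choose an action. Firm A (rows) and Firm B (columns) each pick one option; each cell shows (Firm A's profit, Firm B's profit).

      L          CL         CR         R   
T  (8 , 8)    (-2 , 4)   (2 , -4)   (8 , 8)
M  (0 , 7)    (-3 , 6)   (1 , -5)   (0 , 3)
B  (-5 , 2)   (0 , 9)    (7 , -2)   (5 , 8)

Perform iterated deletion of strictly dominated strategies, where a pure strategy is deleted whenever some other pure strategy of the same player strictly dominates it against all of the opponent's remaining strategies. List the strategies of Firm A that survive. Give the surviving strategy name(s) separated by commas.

T, B

Firm A's strategy M is strictly dominated by T (L: 8>0, CL: -2>-3, CR: 2>1, R: 8>0) and is removed.
Column CR is eliminated: L beats it against every remaining row (T: 8>-4, B: 2>-2).
Among the remaining strategies, none is strictly dominated by another pure strategy of the same player, so the elimination stops.
Surviving strategies — Firm A: {T, B}; Firm B: {L, CL, R}.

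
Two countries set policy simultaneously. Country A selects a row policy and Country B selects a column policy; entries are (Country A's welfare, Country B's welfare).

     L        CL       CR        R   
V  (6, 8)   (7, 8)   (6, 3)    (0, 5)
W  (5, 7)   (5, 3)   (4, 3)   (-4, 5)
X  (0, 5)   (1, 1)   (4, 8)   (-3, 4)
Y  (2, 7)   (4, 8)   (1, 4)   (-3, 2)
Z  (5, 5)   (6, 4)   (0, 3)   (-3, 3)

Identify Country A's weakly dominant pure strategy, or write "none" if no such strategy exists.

V

V vs W: L: 6>5, CL: 7>5, CR: 6>4, R: 0>-4.
V vs X: L: 6>0, CL: 7>1, CR: 6>4, R: 0>-3.
V vs Y: L: 6>2, CL: 7>4, CR: 6>1, R: 0>-3.
V vs Z: L: 6>5, CL: 7>6, CR: 6>0, R: 0>-3.
V is at least as good as every other strategy against every opponent action, so it is weakly dominant.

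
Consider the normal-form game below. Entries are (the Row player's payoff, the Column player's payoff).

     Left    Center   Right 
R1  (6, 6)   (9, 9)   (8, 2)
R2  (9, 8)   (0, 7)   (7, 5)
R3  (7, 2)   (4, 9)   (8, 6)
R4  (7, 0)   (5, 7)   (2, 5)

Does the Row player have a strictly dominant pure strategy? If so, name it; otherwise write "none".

none

R1 fails to dominate R2 at Left (6<9).
R2 fails to dominate R1 at Center (0<9).
R3 fails to dominate R1 at Center (4<9).
R4 fails to dominate R1 at Center (5<9).
No single strategy dominates all the others.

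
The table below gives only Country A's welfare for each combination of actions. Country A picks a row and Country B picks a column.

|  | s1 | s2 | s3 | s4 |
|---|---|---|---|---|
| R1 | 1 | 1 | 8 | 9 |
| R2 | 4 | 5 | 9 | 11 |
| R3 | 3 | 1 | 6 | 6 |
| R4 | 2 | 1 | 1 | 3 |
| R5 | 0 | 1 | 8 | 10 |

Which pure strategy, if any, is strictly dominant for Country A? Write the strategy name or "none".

R2

R2 vs R1: s1: 4>1, s2: 5>1, s3: 9>8, s4: 11>9.
R2 vs R3: s1: 4>3, s2: 5>1, s3: 9>6, s4: 11>6.
R2 vs R4: s1: 4>2, s2: 5>1, s3: 9>1, s4: 11>3.
R2 vs R5: s1: 4>0, s2: 5>1, s3: 9>8, s4: 11>10.
R2 strictly beats every other strategy against every opponent action, so it is strictly dominant.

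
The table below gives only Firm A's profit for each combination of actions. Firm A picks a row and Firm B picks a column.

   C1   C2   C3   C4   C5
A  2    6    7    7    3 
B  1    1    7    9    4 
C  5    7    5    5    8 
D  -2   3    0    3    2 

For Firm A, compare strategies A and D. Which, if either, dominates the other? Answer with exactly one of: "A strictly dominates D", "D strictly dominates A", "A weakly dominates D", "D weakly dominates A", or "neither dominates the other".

A strictly dominates D

Compare A to D across each opponent action: C1: 2>-2, C2: 6>3, C3: 7>0, C4: 7>3, C5: 3>2.
A gives a strictly higher payoff against each opponent action, so A strictly dominates D.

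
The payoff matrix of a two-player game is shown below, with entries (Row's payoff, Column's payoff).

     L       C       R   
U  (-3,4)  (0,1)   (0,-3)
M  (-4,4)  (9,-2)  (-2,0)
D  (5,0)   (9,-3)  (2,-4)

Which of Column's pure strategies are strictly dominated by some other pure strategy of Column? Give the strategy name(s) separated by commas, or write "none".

C, R

Nothing dominates L: C at U (4>1); R at U (4>-3).
L strictly dominates C — U: 4>1, M: 4>-2, D: 0>-3.
R: dominated, since L does at least as well everywhere (U: 4>-3, M: 4>0, D: 0>-4).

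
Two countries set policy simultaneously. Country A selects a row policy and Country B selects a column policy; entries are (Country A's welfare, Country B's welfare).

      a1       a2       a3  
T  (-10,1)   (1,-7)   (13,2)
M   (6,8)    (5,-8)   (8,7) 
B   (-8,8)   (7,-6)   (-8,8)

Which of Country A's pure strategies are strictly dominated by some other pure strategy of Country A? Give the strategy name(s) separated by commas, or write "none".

none

T: no other strategy beats it everywhere (M at a3 (13>8); B at a3 (13>-8)).
Nothing dominates M: T at a1 (6>-10); B at a1 (6>-8).
B is not dominated — it holds its own against T at a1 (-8>-10); M at a2 (7>5).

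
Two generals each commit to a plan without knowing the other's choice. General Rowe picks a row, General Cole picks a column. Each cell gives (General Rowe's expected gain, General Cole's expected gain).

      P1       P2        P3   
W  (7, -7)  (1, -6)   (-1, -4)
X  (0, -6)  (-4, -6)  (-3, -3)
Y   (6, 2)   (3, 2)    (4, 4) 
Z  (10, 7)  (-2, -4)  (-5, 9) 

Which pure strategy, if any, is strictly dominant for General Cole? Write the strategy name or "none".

P3 vs P1: W: -4>-7, X: -3>-6, Y: 4>2, Z: 9>7.
P3 vs P2: W: -4>-6, X: -3>-6, Y: 4>2, Z: 9>-4.
P3 strictly beats every other strategy against every opponent action, so it is strictly dominant.

P3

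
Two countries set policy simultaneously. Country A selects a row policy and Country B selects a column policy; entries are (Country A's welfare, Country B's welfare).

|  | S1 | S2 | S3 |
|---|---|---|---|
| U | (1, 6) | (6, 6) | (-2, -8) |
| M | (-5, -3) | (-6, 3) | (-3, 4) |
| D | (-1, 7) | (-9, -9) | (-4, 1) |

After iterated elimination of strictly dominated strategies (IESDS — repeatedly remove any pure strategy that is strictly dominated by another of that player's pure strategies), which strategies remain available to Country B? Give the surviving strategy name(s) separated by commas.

For Country A, U strictly dominates M on the remaining columns (S1: 1>-5, S2: 6>-6, S3: -2>-3); eliminate M.
Row D is eliminated: U beats it against every remaining column (S1: 1>-1, S2: 6>-9, S3: -2>-4).
Column S3 is eliminated: S1 beats it against every remaining row (U: 6>-8).
Among the remaining strategies, none is strictly dominated by another pure strategy of the same player, so the elimination stops.
Surviving strategies — Country A: {U}; Country B: {S1, S2}.

S1, S2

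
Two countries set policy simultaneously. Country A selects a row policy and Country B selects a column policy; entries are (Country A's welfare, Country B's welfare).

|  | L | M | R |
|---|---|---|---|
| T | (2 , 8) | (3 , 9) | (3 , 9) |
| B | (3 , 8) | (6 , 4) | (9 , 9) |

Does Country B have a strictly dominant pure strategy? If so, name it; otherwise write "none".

L fails to dominate M at T (8<9).
M fails to dominate L at B (4<8).
R fails to dominate M at T (9=9).
No single strategy dominates all the others.

none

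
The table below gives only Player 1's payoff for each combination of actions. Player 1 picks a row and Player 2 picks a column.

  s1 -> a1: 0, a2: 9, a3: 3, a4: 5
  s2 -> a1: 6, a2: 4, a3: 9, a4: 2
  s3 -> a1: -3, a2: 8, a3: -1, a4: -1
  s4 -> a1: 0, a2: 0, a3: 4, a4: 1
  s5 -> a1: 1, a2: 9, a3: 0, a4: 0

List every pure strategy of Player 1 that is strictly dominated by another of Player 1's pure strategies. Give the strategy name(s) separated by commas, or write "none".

s1 is not dominated — it holds its own against s2 at a2 (9>4); s3 at a1 (0>-3); s4 at a1 (0=0); s5 at a2 (9=9).
s2 is not dominated — it holds its own against s1 at a1 (6>0); s3 at a1 (6>-3); s4 at a1 (6>0); s5 at a1 (6>1).
s3: dominated, since s1 does at least as well everywhere (a1: 0>-3, a2: 9>8, a3: 3>-1, a4: 5>-1).
s2 strictly dominates s4 — a1: 6>0, a2: 4>0, a3: 9>4, a4: 2>1.
Nothing dominates s5: s1 at a1 (1>0); s2 at a2 (9>4); s3 at a1 (1>-3); s4 at a1 (1>0).

s3, s4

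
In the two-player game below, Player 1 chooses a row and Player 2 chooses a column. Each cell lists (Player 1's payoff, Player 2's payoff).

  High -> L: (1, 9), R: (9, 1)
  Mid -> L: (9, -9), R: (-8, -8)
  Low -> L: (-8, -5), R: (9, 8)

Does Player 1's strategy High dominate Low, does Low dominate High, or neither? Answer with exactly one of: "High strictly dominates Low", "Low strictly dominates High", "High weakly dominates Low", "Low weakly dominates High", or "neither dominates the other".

High's payoffs vs Low's, by Player 2's action — L: 1>-8, R: 9=9.
High is at least as good everywhere and strictly better somewhere (tied only at R), so High weakly but not strictly dominates Low.

High weakly dominates Low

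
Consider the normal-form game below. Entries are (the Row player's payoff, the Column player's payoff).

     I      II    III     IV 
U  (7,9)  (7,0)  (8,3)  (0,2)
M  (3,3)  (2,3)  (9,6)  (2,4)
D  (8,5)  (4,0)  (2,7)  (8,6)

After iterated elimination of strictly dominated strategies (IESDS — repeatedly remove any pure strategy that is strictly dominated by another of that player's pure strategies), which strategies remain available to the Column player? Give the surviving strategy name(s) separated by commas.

I, III

The Column player's strategy II is strictly dominated by III (U: 3>0, M: 6>3, D: 7>0) and is removed.
Column IV is eliminated: III beats it against every remaining row (U: 3>2, M: 6>4, D: 7>6).
Among the remaining strategies, none is strictly dominated by another pure strategy of the same player, so the elimination stops.
Surviving strategies — the Row player: {U, M, D}; the Column player: {I, III}.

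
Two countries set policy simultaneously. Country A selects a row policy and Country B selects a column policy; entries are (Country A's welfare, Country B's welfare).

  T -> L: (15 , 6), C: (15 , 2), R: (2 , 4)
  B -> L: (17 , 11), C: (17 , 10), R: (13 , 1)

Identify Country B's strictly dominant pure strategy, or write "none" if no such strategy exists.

L vs C: T: 6>2, B: 11>10.
L vs R: T: 6>4, B: 11>1.
L strictly beats every other strategy against every opponent action, so it is strictly dominant.

L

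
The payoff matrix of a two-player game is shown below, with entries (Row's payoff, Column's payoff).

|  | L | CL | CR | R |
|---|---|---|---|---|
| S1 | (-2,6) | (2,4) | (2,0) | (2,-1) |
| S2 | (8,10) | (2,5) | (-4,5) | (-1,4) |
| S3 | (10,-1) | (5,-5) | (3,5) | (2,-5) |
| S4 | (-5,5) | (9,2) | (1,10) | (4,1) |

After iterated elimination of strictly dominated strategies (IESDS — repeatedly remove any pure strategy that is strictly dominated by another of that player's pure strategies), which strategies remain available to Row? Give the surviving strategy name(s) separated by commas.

S3

For Row, S3 strictly dominates S2 on the remaining columns (L: 10>8, CL: 5>2, CR: 3>-4, R: 2>-1); eliminate S2.
For Column, L strictly dominates CL on the remaining rows (S1: 6>4, S3: -1>-5, S4: 5>2); eliminate CL.
Column's strategy R is strictly dominated by L (S1: 6>-1, S3: -1>-5, S4: 5>1) and is removed.
Row S1 is eliminated: S3 beats it against every remaining column (L: 10>-2, CR: 3>2).
Row S4 is eliminated: S3 beats it against every remaining column (L: 10>-5, CR: 3>1).
Column's strategy L is strictly dominated by CR (S3: 5>-1) and is removed.
Among the remaining strategies, none is strictly dominated by another pure strategy of the same player, so the elimination stops.
Surviving strategies — Row: {S3}; Column: {CR}.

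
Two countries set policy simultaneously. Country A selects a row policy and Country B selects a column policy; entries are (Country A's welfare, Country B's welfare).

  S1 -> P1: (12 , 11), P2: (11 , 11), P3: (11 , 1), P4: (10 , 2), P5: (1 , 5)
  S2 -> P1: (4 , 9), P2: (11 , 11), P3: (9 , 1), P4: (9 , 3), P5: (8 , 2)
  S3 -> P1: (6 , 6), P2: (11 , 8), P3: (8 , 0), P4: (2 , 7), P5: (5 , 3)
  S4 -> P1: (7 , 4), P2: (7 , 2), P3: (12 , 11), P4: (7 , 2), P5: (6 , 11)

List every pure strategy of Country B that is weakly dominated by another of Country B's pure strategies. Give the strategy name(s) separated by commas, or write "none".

Nothing dominates P1: P2 at S4 (4>2); P3 at S1 (11>1); P4 at S1 (11>2); P5 at S1 (11>5).
P2: no other strategy beats it everywhere (P1 at S2 (11>9); P3 at S1 (11>1); P4 at S1 (11>2); P5 at S1 (11>5)).
P3: dominated, since P5 does at least as well everywhere (S1: 5>1, S2: 2>1, S3: 3>0, S4: 11=11).
P4 is weakly dominated by P2 (S1: 11>2, S2: 11>3, S3: 8>7, S4: 2=2).
P5 is not dominated — it holds its own against P1 at S4 (11>4); P2 at S4 (11>2); P3 at S1 (5>1); P4 at S1 (5>2).

P3, P4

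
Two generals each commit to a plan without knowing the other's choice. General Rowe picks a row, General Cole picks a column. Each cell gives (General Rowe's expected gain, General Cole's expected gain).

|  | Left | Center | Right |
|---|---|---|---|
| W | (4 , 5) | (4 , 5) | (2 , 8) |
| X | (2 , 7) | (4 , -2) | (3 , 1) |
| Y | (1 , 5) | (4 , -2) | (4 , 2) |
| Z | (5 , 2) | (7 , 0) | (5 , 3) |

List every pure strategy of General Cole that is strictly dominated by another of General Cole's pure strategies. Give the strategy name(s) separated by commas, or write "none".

Left: no other strategy beats it everywhere (Center at W (5=5); Right at X (7>1)).
Center is strictly dominated by Right (W: 8>5, X: 1>-2, Y: 2>-2, Z: 3>0).
Right is not dominated — it holds its own against Left at W (8>5); Center at W (8>5).

Center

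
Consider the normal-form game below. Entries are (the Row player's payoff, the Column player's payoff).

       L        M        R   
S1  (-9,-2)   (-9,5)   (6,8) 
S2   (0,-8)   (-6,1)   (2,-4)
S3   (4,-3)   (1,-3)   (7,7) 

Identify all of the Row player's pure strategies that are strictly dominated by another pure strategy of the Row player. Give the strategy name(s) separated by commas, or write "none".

S1, S2

S1 is strictly dominated by S3 (L: 4>-9, M: 1>-9, R: 7>6).
S3 strictly dominates S2 — L: 4>0, M: 1>-6, R: 7>2.
S3 is not dominated — it holds its own against S1 at L (4>-9); S2 at L (4>0).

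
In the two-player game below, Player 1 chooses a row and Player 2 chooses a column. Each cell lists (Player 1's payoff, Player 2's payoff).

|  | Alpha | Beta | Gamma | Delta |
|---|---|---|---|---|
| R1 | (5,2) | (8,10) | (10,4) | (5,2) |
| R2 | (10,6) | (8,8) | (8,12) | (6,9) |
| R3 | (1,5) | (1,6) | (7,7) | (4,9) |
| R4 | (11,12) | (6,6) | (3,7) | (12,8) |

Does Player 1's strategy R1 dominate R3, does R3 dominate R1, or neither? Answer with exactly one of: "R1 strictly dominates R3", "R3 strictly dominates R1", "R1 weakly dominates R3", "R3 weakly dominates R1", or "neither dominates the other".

Compare R1 to R3 across every action of Player 2: Alpha: 5>1, Beta: 8>1, Gamma: 10>7, Delta: 5>4.
Every comparison favours R1, so R1 strictly dominates R3.

R1 strictly dominates R3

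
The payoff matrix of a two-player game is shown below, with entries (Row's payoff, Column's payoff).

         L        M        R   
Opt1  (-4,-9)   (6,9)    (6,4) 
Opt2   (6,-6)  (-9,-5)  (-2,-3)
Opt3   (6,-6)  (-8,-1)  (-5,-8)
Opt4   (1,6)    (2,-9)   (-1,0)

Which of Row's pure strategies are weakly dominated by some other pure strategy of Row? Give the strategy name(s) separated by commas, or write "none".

Nothing dominates Opt1: Opt2 at M (6>-9); Opt3 at M (6>-8); Opt4 at M (6>2).
Opt2 is not dominated — it holds its own against Opt1 at L (6>-4); Opt3 at R (-2>-5); Opt4 at L (6>1).
Opt3: no other strategy beats it everywhere (Opt1 at L (6>-4); Opt2 at M (-8>-9); Opt4 at L (6>1)).
Opt4 is not dominated — it holds its own against Opt1 at L (1>-4); Opt2 at M (2>-9); Opt3 at M (2>-8).

none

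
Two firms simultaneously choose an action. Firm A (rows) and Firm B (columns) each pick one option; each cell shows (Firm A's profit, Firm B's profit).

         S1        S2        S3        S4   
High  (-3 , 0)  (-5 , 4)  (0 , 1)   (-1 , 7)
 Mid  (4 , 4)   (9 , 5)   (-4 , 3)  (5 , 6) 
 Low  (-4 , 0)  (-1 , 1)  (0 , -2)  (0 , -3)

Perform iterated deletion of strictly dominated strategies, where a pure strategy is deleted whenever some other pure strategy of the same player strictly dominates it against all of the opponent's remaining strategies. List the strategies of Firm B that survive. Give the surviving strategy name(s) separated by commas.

Firm B's strategy S1 is strictly dominated by S2 (High: 4>0, Mid: 5>4, Low: 1>0) and is removed.
Firm B's strategy S3 is strictly dominated by S2 (High: 4>1, Mid: 5>3, Low: 1>-2) and is removed.
Row High is eliminated: Mid beats it against every remaining column (S2: 9>-5, S4: 5>-1).
For Firm A, Mid strictly dominates Low on the remaining columns (S2: 9>-1, S4: 5>0); eliminate Low.
Firm B's strategy S2 is strictly dominated by S4 (Mid: 6>5) and is removed.
Among the remaining strategies, none is strictly dominated by another pure strategy of the same player, so the elimination stops.
Surviving strategies — Firm A: {Mid}; Firm B: {S4}.

S4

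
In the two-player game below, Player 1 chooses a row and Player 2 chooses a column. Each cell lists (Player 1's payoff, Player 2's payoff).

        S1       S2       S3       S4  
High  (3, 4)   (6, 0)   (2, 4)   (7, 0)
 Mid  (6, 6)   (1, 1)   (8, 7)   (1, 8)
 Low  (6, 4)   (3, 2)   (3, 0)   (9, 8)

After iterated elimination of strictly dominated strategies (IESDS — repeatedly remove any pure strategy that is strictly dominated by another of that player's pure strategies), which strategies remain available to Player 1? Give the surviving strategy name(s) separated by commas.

Column S2 is eliminated: S1 beats it against every remaining row (High: 4>0, Mid: 6>1, Low: 4>2).
For Player 1, Low strictly dominates High on the remaining columns (S1: 6>3, S3: 3>2, S4: 9>7); eliminate High.
Player 2's strategy S1 is strictly dominated by S4 (Mid: 8>6, Low: 8>4) and is removed.
Player 2's strategy S3 is strictly dominated by S4 (Mid: 8>7, Low: 8>0) and is removed.
For Player 1, Low strictly dominates Mid on the remaining columns (S4: 9>1); eliminate Mid.
Among the remaining strategies, none is strictly dominated by another pure strategy of the same player, so the elimination stops.
Surviving strategies — Player 1: {Low}; Player 2: {S4}.

Low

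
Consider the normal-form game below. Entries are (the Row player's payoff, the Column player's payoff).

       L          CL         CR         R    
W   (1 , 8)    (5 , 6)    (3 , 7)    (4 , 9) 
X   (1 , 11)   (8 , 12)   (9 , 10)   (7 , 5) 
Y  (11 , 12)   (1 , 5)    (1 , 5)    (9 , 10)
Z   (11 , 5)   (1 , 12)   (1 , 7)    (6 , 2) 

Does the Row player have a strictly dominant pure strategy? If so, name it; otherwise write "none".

none

W fails to dominate X at L (1=1).
X fails to dominate W at L (1=1).
Y fails to dominate W at CL (1<5).
Z fails to dominate W at CL (1<5).
No single strategy dominates all the others.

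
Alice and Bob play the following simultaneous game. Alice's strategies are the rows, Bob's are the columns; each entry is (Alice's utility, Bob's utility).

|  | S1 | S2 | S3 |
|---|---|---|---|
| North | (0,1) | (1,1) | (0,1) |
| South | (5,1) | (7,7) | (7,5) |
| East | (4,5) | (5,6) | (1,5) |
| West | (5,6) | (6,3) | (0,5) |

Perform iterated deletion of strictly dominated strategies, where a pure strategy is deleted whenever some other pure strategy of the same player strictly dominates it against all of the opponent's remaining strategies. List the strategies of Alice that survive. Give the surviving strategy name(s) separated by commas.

Row North is eliminated: South beats it against every remaining column (S1: 5>0, S2: 7>1, S3: 7>0).
Alice's strategy East is strictly dominated by South (S1: 5>4, S2: 7>5, S3: 7>1) and is removed.
Among the remaining strategies, none is strictly dominated by another pure strategy of the same player, so the elimination stops.
Surviving strategies — Alice: {South, West}; Bob: {S1, S2, S3}.

South, West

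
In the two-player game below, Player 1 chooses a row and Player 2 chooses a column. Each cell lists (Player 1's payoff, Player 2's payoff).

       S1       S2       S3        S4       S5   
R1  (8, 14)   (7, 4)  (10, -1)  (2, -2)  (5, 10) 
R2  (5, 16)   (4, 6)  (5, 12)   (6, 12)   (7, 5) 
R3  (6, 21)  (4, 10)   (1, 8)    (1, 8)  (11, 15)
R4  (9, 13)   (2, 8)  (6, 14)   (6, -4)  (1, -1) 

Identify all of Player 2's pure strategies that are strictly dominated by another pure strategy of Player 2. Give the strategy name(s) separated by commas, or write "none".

Nothing dominates S1: S2 at R1 (14>4); S3 at R1 (14>-1); S4 at R1 (14>-2); S5 at R1 (14>10).
S2: dominated, since S1 does at least as well everywhere (R1: 14>4, R2: 16>6, R3: 21>10, R4: 13>8).
Nothing dominates S3: S1 at R4 (14>13); S2 at R2 (12>6); S4 at R1 (-1>-2); S5 at R2 (12>5).
S4 is strictly dominated by S1 (R1: 14>-2, R2: 16>12, R3: 21>8, R4: 13>-4).
S5 is strictly dominated by S1 (R1: 14>10, R2: 16>5, R3: 21>15, R4: 13>-1).

S2, S4, S5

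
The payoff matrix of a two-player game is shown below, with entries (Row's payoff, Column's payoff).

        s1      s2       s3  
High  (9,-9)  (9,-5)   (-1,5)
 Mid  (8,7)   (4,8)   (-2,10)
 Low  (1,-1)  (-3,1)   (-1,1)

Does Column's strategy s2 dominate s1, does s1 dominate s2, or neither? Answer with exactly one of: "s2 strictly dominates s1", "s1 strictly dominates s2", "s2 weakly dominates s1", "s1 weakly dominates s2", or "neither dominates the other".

s2's payoffs vs s1's, by Row's action — High: -5>-9, Mid: 8>7, Low: 1>-1.
s2 gives a strictly higher payoff against every action of Row, so s2 strictly dominates s1.

s2 strictly dominates s1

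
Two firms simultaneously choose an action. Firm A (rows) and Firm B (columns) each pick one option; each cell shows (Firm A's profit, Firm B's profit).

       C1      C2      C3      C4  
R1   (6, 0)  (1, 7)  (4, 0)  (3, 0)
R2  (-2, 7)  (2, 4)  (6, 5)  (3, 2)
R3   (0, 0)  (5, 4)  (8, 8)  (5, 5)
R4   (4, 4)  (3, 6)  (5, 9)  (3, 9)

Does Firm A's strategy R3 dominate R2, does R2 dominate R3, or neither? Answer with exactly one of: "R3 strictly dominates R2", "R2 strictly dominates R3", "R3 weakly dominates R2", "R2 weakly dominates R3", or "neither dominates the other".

R3 strictly dominates R2

Compare R3 to R2 across each opponent action: C1: 0>-2, C2: 5>2, C3: 8>6, C4: 5>3.
Every comparison favours R3, so R3 strictly dominates R2.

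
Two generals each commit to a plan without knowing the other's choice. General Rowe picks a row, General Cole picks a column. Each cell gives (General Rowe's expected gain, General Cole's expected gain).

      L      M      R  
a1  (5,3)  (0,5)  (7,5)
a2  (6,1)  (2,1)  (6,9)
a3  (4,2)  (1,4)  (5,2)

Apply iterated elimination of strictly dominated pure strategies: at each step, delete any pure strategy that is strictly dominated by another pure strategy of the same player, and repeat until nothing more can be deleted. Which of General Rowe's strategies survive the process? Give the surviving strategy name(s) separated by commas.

For General Rowe, a2 strictly dominates a3 on the remaining columns (L: 6>4, M: 2>1, R: 6>5); eliminate a3.
General Cole's strategy L is strictly dominated by R (a1: 5>3, a2: 9>1) and is removed.
Among the remaining strategies, none is strictly dominated by another pure strategy of the same player, so the elimination stops.
Surviving strategies — General Rowe: {a1, a2}; General Cole: {M, R}.

a1, a2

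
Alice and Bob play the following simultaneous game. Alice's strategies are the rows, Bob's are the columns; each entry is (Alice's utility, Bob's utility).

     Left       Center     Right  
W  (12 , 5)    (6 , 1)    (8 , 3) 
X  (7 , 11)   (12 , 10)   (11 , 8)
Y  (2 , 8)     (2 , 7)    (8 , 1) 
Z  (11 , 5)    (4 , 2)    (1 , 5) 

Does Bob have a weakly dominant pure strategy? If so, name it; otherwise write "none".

Left

Left vs Center: W: 5>1, X: 11>10, Y: 8>7, Z: 5>2.
Left vs Right: W: 5>3, X: 11>8, Y: 8>1, Z: 5=5.
Left is at least as good as every other strategy against every opponent action, so it is weakly dominant.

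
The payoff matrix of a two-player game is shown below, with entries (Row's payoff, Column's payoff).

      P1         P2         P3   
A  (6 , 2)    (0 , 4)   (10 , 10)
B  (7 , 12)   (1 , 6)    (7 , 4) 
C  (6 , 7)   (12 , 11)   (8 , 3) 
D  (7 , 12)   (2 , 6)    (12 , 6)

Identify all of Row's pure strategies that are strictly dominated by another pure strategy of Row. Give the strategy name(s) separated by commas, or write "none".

A: dominated, since D does at least as well everywhere (P1: 7>6, P2: 2>0, P3: 12>10).
B is not dominated — it holds its own against A at P1 (7>6); C at P1 (7>6); D at P1 (7=7).
Nothing dominates C: A at P1 (6=6); B at P2 (12>1); D at P2 (12>2).
D is not dominated — it holds its own against A at P1 (7>6); B at P1 (7=7); C at P1 (7>6).

A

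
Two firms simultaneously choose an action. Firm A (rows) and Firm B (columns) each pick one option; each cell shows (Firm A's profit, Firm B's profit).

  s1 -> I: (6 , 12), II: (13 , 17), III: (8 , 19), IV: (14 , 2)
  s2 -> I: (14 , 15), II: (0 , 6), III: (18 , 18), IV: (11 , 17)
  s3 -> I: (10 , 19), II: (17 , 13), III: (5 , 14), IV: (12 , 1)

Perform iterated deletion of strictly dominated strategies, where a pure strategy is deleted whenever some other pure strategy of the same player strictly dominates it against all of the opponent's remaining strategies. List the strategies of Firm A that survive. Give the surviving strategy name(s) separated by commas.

For Firm B, III strictly dominates II on the remaining rows (s1: 19>17, s2: 18>6, s3: 14>13); eliminate II.
Firm B's strategy IV is strictly dominated by III (s1: 19>2, s2: 18>17, s3: 14>1) and is removed.
Row s1 is eliminated: s2 beats it against every remaining column (I: 14>6, III: 18>8).
Row s3 is eliminated: s2 beats it against every remaining column (I: 14>10, III: 18>5).
Firm B's strategy I is strictly dominated by III (s2: 18>15) and is removed.
Among the remaining strategies, none is strictly dominated by another pure strategy of the same player, so the elimination stops.
Surviving strategies — Firm A: {s2}; Firm B: {III}.

s2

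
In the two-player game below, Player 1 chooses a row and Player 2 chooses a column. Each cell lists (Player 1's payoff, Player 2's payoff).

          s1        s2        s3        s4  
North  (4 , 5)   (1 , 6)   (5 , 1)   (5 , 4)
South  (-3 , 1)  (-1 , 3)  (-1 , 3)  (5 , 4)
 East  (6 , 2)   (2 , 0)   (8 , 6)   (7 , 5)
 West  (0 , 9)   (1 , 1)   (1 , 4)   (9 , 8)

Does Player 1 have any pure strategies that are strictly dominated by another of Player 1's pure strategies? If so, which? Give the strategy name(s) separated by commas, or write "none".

North: dominated, since East does at least as well everywhere (s1: 6>4, s2: 2>1, s3: 8>5, s4: 7>5).
South is strictly dominated by East (s1: 6>-3, s2: 2>-1, s3: 8>-1, s4: 7>5).
East is not dominated — it holds its own against North at s1 (6>4); South at s1 (6>-3); West at s1 (6>0).
West is not dominated — it holds its own against North at s2 (1=1); South at s1 (0>-3); East at s4 (9>7).

North, South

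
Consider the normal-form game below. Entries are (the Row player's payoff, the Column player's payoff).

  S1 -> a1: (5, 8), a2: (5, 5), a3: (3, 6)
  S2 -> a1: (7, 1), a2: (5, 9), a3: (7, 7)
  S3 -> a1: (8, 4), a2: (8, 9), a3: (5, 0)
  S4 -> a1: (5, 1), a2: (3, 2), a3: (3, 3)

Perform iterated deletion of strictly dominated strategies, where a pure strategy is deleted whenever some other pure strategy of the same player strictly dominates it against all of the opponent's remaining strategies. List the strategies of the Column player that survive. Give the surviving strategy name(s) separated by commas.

a2

For the Row player, S3 strictly dominates S1 on the remaining columns (a1: 8>5, a2: 8>5, a3: 5>3); eliminate S1.
The Row player's strategy S4 is strictly dominated by S2 (a1: 7>5, a2: 5>3, a3: 7>3) and is removed.
For the Column player, a2 strictly dominates a1 on the remaining rows (S2: 9>1, S3: 9>4); eliminate a1.
For the Column player, a2 strictly dominates a3 on the remaining rows (S2: 9>7, S3: 9>0); eliminate a3.
The Row player's strategy S2 is strictly dominated by S3 (a2: 8>5) and is removed.
Among the remaining strategies, none is strictly dominated by another pure strategy of the same player, so the elimination stops.
Surviving strategies — the Row player: {S3}; the Column player: {a2}.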